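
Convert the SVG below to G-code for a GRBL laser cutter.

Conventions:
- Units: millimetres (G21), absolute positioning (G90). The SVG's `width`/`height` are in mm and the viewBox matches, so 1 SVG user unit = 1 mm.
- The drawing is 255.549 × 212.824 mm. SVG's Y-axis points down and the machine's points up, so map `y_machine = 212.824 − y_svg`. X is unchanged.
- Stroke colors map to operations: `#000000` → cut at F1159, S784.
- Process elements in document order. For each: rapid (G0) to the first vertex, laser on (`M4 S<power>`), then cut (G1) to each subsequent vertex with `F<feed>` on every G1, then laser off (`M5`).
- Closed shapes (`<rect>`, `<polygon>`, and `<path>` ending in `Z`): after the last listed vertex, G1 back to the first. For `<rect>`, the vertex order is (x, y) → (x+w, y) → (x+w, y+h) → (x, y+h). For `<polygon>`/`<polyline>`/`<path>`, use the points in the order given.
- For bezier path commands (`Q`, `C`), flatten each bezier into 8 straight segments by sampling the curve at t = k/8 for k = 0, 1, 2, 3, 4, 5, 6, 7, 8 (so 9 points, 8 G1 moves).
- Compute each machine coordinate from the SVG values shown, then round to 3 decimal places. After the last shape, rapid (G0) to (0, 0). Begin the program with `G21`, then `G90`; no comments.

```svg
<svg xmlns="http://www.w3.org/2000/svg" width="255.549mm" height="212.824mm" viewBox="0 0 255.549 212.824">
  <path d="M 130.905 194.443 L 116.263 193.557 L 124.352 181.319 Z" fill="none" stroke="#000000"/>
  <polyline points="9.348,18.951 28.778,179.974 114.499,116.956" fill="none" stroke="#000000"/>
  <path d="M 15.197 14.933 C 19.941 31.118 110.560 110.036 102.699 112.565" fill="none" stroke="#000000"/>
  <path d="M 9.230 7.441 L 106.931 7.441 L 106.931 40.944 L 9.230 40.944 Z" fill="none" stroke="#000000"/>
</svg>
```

viewBox `0 0 255.549 212.824` with mm width/height → 1 unit = 1 mm. Flip: y_m = 212.824 − y_svg.

**Shape 1** — `<path>` regular polygon, stroke `#000000` → cut (S784, F1159). Machine vertices: (130.905,18.381) → (116.263,19.267) → (124.352,31.505) → (130.905,18.381). Closed: final G1 returns to the first vertex.

**Shape 2** — `<polyline>` open polyline, stroke `#000000` → cut (S784, F1159). Machine vertices: (9.348,193.873) → (28.778,32.850) → (114.499,95.868). Open path.

**Shape 3** — `<path>` cubic bezier, stroke `#000000` → cut (S784, F1159). Control points (SVG): P0=(15.197,14.933), P1=(19.941,31.118), P2=(110.560,110.036), P3=(102.699,112.565); sampled at t=k/8. Machine vertices: (15.197,197.891) → (20.641,189.153) → (31.976,176.164) → (47.041,160.554) → (63.675,143.954) → (79.718,127.994) → (93.010,114.305) → (101.391,104.516) → (102.699,100.259). Open path.

**Shape 4** — `<path>` rectangle, stroke `#000000` → cut (S784, F1159). Machine vertices: (9.230,205.383) → (106.931,205.383) → (106.931,171.880) → (9.230,171.880) → (9.230,205.383). Closed: final G1 returns to the first vertex.

G21
G90
G0 X130.905 Y18.381
M4 S784
G1 X116.263 Y19.267 F1159
G1 X124.352 Y31.505 F1159
G1 X130.905 Y18.381 F1159
M5
G0 X9.348 Y193.873
M4 S784
G1 X28.778 Y32.850 F1159
G1 X114.499 Y95.868 F1159
M5
G0 X15.197 Y197.891
M4 S784
G1 X20.641 Y189.153 F1159
G1 X31.976 Y176.164 F1159
G1 X47.041 Y160.554 F1159
G1 X63.675 Y143.954 F1159
G1 X79.718 Y127.994 F1159
G1 X93.010 Y114.305 F1159
G1 X101.391 Y104.516 F1159
G1 X102.699 Y100.259 F1159
M5
G0 X9.230 Y205.383
M4 S784
G1 X106.931 Y205.383 F1159
G1 X106.931 Y171.880 F1159
G1 X9.230 Y171.880 F1159
G1 X9.230 Y205.383 F1159
M5
G0 X0.000 Y0.000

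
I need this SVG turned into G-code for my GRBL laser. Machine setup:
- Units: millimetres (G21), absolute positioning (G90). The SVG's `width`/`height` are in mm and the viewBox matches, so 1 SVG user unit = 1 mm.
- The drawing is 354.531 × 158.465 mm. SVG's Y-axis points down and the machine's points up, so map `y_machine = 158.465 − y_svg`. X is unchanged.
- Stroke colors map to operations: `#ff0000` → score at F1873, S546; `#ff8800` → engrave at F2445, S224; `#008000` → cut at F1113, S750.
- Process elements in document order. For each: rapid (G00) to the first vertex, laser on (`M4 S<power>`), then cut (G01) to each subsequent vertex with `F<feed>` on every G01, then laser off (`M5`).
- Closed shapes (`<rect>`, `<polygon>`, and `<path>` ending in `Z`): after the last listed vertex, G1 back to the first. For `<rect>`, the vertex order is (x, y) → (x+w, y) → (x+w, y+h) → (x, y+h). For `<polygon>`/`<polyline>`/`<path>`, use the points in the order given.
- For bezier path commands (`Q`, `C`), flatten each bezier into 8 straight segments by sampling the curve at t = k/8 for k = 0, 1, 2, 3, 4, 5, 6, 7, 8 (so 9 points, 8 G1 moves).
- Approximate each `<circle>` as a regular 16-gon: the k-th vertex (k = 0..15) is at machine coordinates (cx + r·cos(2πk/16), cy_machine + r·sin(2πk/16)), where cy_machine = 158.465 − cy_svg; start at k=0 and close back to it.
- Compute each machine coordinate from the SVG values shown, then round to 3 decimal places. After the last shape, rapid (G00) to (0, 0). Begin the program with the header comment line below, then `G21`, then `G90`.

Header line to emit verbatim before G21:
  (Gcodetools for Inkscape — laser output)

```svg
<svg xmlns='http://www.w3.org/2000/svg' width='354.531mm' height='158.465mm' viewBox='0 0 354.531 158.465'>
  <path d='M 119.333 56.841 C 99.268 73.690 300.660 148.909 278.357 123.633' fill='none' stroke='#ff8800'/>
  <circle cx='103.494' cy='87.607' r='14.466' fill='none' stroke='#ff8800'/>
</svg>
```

(Gcodetools for Inkscape — laser output)
G21
G90
G00 X119.333 Y101.624
M4 S224
G01 X121.320 Y92.880 F2445
G01 X138.852 Y80.525 F2445
G01 X166.712 Y66.422 F2445
G01 X199.684 Y52.431 F2445
G01 X232.551 Y40.415 F2445
G01 X260.097 Y32.236 F2445
G01 X277.104 Y29.754 F2445
G01 X278.357 Y34.832 F2445
M5
G00 X117.960 Y70.858
M4 S224
G01 X116.859 Y76.394 F2445
G01 X113.723 Y81.087 F2445
G01 X109.030 Y84.223 F2445
G01 X103.494 Y85.324 F2445
G01 X97.958 Y84.223 F2445
G01 X93.265 Y81.087 F2445
G01 X90.129 Y76.394 F2445
G01 X89.028 Y70.858 F2445
G01 X90.129 Y65.322 F2445
G01 X93.265 Y60.629 F2445
G01 X97.958 Y57.493 F2445
G01 X103.494 Y56.392 F2445
G01 X109.030 Y57.493 F2445
G01 X113.723 Y60.629 F2445
G01 X116.859 Y65.322 F2445
G01 X117.960 Y70.858 F2445
M5
G00 X0.000 Y0.000

1 u = 1 mm; y_m = 158.465 − y.

[1] `<path>` cubic bezier, #ff8800→engrave S224 F2445: (119.333,101.624) → (121.320,92.880) → (138.852,80.525) → (166.712,66.422) → (199.684,52.431) → (232.551,40.415) → (260.097,32.236) → (277.104,29.754) → (278.357,34.832)

[2] `<circle>` circle, #ff8800→engrave S224 F2445: (117.960,70.858) → (116.859,76.394) → (113.723,81.087) → (109.030,84.223) → (103.494,85.324) → (97.958,84.223) → (93.265,81.087) → (90.129,76.394) → (89.028,70.858) → (90.129,65.322) → (93.265,60.629) → (97.958,57.493) → (103.494,56.392) → (109.030,57.493) → (113.723,60.629) → (116.859,65.322) → (117.960,70.858) (closed)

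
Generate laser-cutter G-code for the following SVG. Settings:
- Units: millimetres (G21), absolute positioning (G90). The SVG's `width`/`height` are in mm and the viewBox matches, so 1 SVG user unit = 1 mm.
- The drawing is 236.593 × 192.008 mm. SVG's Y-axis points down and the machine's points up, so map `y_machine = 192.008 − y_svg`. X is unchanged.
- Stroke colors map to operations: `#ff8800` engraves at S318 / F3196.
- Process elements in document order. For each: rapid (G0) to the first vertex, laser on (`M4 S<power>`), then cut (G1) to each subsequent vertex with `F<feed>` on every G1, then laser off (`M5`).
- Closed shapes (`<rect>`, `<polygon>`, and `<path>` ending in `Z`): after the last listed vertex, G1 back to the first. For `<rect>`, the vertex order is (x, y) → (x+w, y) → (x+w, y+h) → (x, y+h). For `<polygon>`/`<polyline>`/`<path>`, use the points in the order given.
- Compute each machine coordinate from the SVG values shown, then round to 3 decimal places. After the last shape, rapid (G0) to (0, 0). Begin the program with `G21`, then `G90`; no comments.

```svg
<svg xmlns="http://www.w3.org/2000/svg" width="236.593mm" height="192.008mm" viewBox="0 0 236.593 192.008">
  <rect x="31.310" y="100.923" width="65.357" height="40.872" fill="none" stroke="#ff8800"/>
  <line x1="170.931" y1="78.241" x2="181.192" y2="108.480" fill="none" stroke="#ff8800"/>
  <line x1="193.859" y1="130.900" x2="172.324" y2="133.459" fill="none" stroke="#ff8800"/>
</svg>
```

G21
G90
G0 X31.310 Y91.085
M4 S318
G1 X96.667 Y91.085 F3196
G1 X96.667 Y50.213 F3196
G1 X31.310 Y50.213 F3196
G1 X31.310 Y91.085 F3196
M5
G0 X170.931 Y113.767
M4 S318
G1 X181.192 Y83.528 F3196
M5
G0 X193.859 Y61.108
M4 S318
G1 X172.324 Y58.549 F3196
M5
G0 X0.000 Y0.000

Since the viewBox matches the mm dimensions, user units are millimetres directly. The only transform is the Y-flip y_m = 192.008 − y_svg.

Shape 1 is a rectangle drawn with `<rect>`. Its stroke #ff8800 means engrave at S318, F3196. After flipping Y the toolpath is (31.310,91.085) → (96.667,91.085) → (96.667,50.213) → (31.310,50.213) → (31.310,91.085), returning to the start.

Shape 2 is a line segment drawn with `<line>`. Its stroke #ff8800 means engrave at S318, F3196. After flipping Y the toolpath is (170.931,113.767) → (181.192,83.528).

Shape 3 is a line segment drawn with `<line>`. Its stroke #ff8800 means engrave at S318, F3196. After flipping Y the toolpath is (193.859,61.108) → (172.324,58.549).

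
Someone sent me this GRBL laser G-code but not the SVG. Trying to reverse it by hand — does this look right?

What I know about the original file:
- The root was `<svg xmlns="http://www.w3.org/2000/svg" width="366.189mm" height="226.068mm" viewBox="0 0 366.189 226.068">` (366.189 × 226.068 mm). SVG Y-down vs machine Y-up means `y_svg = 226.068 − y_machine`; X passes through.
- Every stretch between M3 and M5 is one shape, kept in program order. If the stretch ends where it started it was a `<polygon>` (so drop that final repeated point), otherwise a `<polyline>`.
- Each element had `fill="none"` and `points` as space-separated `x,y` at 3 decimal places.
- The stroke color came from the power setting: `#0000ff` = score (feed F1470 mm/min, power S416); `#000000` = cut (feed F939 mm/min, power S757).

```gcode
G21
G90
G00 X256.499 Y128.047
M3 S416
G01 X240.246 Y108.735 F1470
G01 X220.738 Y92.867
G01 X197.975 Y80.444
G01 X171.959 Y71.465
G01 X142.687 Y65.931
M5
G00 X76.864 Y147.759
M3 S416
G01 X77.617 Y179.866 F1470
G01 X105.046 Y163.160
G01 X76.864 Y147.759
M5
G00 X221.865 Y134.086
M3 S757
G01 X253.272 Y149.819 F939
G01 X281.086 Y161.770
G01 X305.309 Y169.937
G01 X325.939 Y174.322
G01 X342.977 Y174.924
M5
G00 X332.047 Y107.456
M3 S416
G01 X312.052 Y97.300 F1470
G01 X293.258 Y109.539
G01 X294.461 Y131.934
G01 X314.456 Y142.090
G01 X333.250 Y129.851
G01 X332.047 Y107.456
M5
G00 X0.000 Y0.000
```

<svg xmlns="http://www.w3.org/2000/svg" width="366.189mm" height="226.068mm" viewBox="0 0 366.189 226.068">
  <polyline points="256.499,98.021 240.246,117.333 220.738,133.201 197.975,145.624 171.959,154.603 142.687,160.137" fill="none" stroke="#0000ff"/>
  <polygon points="76.864,78.309 77.617,46.202 105.046,62.908" fill="none" stroke="#0000ff"/>
  <polyline points="221.865,91.982 253.272,76.249 281.086,64.298 305.309,56.131 325.939,51.746 342.977,51.144" fill="none" stroke="#000000"/>
  <polygon points="332.047,118.612 312.052,128.768 293.258,116.529 294.461,94.134 314.456,83.978 333.250,96.217" fill="none" stroke="#0000ff"/>
</svg>

Each laser-on run becomes one SVG element. Flip Y back into SVG space with y_svg = 226.068 − y_machine.

Run 1: S416 ⇒ score layer `#0000ff`. The run is open, so emit a `<polyline>` with points (Y-flipped): 256.499,98.021 240.246,117.333 220.738,133.201 197.975,145.624 171.959,154.603 142.687,160.137.

Run 2: power S416 maps to stroke `#0000ff` (score). The run returns to its start, so emit a `<polygon>` with points (Y-flipped): 76.864,78.309 77.617,46.202 105.046,62.908.

Run 3: S757 ⇒ cut layer `#000000`. The run is open, so emit a `<polyline>` with points (Y-flipped): 221.865,91.982 253.272,76.249 281.086,64.298 305.309,56.131 325.939,51.746 342.977,51.144.

Run 4: S416 ⇒ score layer `#0000ff`. The run returns to its start, so emit a `<polygon>` with points (Y-flipped): 332.047,118.612 312.052,128.768 293.258,116.529 294.461,94.134 314.456,83.978 333.250,96.217.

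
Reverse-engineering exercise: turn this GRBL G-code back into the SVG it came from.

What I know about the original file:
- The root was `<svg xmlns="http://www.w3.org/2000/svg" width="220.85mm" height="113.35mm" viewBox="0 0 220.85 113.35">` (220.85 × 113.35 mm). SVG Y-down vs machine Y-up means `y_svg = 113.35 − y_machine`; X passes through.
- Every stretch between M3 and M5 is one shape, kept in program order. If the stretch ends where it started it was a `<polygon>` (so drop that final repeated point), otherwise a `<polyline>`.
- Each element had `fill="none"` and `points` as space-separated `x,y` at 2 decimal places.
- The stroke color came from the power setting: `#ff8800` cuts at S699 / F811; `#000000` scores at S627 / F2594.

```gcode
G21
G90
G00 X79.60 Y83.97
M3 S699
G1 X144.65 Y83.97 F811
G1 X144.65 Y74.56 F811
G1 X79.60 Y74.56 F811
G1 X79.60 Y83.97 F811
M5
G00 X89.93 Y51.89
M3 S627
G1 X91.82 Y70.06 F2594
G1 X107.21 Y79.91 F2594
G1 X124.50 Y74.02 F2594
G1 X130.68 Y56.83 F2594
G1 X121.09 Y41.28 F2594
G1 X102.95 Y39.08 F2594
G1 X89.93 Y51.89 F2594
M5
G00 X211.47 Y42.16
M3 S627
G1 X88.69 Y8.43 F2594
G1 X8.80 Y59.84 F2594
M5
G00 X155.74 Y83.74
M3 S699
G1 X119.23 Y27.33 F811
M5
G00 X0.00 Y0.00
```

Each laser-on run becomes one SVG element. Flip Y back into SVG space with y_svg = 113.35 − y_machine.

Run 1: S699 ⇒ cut layer `#ff8800`. The run returns to its start, so emit a `<polygon>` with points (Y-flipped): 79.60,29.38 144.65,29.38 144.65,38.79 79.60,38.79.

Run 2: the run's S627 means `#000000` (score). The run returns to its start, so emit a `<polygon>` with points (Y-flipped): 89.93,61.46 91.82,43.29 107.21,33.44 124.50,39.33 130.68,56.52 121.09,72.07 102.95,74.27.

Run 3: the run's S627 means `#000000` (score). The run is open, so emit a `<polyline>` with points (Y-flipped): 211.47,71.19 88.69,104.92 8.80,53.51.

Run 4: the run's S699 means `#ff8800` (cut). The run is open, so emit a `<polyline>` with points (Y-flipped): 155.74,29.61 119.23,86.02.

<svg xmlns="http://www.w3.org/2000/svg" width="220.85mm" height="113.35mm" viewBox="0 0 220.85 113.35">
  <polygon points="79.60,29.38 144.65,29.38 144.65,38.79 79.60,38.79" fill="none" stroke="#ff8800"/>
  <polygon points="89.93,61.46 91.82,43.29 107.21,33.44 124.50,39.33 130.68,56.52 121.09,72.07 102.95,74.27" fill="none" stroke="#000000"/>
  <polyline points="211.47,71.19 88.69,104.92 8.80,53.51" fill="none" stroke="#000000"/>
  <polyline points="155.74,29.61 119.23,86.02" fill="none" stroke="#ff8800"/>
</svg>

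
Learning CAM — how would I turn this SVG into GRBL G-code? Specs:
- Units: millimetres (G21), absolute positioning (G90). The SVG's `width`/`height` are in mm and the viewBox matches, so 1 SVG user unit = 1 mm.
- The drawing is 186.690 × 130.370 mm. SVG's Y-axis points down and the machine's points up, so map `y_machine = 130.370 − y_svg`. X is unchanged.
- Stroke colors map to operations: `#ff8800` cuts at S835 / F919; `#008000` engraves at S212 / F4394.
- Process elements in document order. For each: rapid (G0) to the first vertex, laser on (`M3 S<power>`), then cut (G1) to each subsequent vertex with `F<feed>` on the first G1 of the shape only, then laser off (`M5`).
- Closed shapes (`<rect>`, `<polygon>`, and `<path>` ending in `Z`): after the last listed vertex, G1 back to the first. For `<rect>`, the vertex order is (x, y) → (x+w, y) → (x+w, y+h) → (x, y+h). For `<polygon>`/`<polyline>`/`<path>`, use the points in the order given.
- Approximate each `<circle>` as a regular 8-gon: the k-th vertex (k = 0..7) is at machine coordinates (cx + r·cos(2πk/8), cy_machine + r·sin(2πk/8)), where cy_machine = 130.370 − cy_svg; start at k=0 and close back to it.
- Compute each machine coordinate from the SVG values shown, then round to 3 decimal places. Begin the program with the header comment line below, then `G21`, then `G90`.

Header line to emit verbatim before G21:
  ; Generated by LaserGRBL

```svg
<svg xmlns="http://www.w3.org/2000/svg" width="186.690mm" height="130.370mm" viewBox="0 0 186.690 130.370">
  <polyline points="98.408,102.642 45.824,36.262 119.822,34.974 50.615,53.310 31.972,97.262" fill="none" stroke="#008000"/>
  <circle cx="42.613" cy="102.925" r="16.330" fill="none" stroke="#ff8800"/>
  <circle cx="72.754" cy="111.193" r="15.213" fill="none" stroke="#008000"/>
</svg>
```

; Generated by LaserGRBL
G21
G90
G0 X98.408 Y27.728
M3 S212
G1 X45.824 Y94.108 F4394
G1 X119.822 Y95.396
G1 X50.615 Y77.060
G1 X31.972 Y33.108
M5
G0 X58.943 Y27.445
M3 S835
G1 X54.160 Y38.992 F919
G1 X42.613 Y43.775
G1 X31.066 Y38.992
G1 X26.283 Y27.445
G1 X31.066 Y15.898
G1 X42.613 Y11.115
G1 X54.160 Y15.898
G1 X58.943 Y27.445
M5
G0 X87.967 Y19.177
M3 S212
G1 X83.511 Y29.934 F4394
G1 X72.754 Y34.390
G1 X61.997 Y29.934
G1 X57.541 Y19.177
G1 X61.997 Y8.420
G1 X72.754 Y3.964
G1 X83.511 Y8.420
G1 X87.967 Y19.177
M5

1 u = 1 mm; y_m = 130.370 − y.

[1] `<polyline>` open polyline, #008000→engrave S212 F4394: (98.408,27.728) → (45.824,94.108) → (119.822,95.396) → (50.615,77.060) → (31.972,33.108)

[2] `<circle>` circle, #ff8800→cut S835 F919: (58.943,27.445) → (54.160,38.992) → (42.613,43.775) → (31.066,38.992) → (26.283,27.445) → (31.066,15.898) → (42.613,11.115) → (54.160,15.898) → (58.943,27.445) (closed)

[3] `<circle>` circle, #008000→engrave S212 F4394: (87.967,19.177) → (83.511,29.934) → (72.754,34.390) → (61.997,29.934) → (57.541,19.177) → (61.997,8.420) → (72.754,3.964) → (83.511,8.420) → (87.967,19.177) (closed)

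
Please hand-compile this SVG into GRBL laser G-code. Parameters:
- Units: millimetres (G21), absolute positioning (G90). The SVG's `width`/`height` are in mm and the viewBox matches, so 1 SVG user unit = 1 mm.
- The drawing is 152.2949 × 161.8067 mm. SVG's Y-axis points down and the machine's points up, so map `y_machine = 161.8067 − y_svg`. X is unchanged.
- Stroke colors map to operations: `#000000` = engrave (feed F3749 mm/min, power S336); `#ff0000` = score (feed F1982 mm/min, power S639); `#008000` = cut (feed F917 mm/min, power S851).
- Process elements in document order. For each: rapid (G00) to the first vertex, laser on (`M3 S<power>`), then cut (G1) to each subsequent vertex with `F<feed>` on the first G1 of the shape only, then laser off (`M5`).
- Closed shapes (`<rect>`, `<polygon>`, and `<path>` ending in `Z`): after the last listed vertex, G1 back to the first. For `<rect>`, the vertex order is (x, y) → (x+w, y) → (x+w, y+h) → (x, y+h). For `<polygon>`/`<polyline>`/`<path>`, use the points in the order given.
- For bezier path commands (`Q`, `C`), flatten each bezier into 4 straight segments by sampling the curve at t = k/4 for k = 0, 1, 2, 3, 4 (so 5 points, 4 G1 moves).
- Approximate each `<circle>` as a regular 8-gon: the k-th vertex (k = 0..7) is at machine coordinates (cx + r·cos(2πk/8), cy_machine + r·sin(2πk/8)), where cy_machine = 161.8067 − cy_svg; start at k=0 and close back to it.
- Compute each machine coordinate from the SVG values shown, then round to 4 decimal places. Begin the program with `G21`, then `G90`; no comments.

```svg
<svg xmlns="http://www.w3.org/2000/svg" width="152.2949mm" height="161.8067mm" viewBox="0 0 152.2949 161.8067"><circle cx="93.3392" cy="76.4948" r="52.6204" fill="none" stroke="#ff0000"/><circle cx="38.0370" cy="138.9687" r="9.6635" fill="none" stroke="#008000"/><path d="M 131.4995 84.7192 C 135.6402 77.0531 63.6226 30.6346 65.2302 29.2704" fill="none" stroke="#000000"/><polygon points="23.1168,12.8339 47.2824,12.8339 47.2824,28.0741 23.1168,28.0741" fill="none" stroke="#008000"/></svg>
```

Since the viewBox matches the mm dimensions, user units are millimetres directly. The only transform is the Y-flip y_m = 161.8067 − y_svg.

Shape 1 is a circle drawn with `<circle>`. Its stroke #ff0000 means score at S639, F1982. After flipping Y the toolpath is (145.9596,85.3119) → (130.5474,122.5201) → (93.3392,137.9323) → (56.1310,122.5201) → (40.7188,85.3119) → (56.1310,48.1037) → (93.3392,32.6915) → (130.5474,48.1037) → (145.9596,85.3119), returning to the start.

Shape 2 is a circle drawn with `<circle>`. Its stroke #008000 means cut at S851, F917. After flipping Y the toolpath is (47.7005,22.8380) → (44.8701,29.6711) → (38.0370,32.5015) → (31.2039,29.6711) → (28.3735,22.8380) → (31.2039,16.0049) → (38.0370,13.1745) → (44.8701,16.0049) → (47.7005,22.8380), returning to the start.

Shape 3 is a cubic bezier drawn with `<path>`. Its stroke #000000 means engrave at S336, F3749. After flipping Y the toolpath is (131.4995,77.0875) → (122.6657,88.7937) → (99.3148,107.1751) → (75.4889,124.3749) → (65.2302,132.5363).

Shape 4 is a rectangle drawn with `<polygon>`. Its stroke #008000 means cut at S851, F917. After flipping Y the toolpath is (23.1168,148.9728) → (47.2824,148.9728) → (47.2824,133.7326) → (23.1168,133.7326) → (23.1168,148.9728), returning to the start.

G21
G90
G00 X145.9596 Y85.3119
M3 S639
G1 X130.5474 Y122.5201 F1982
G1 X93.3392 Y137.9323
G1 X56.1310 Y122.5201
G1 X40.7188 Y85.3119
G1 X56.1310 Y48.1037
G1 X93.3392 Y32.6915
G1 X130.5474 Y48.1037
G1 X145.9596 Y85.3119
M5
G00 X47.7005 Y22.8380
M3 S851
G1 X44.8701 Y29.6711 F917
G1 X38.0370 Y32.5015
G1 X31.2039 Y29.6711
G1 X28.3735 Y22.8380
G1 X31.2039 Y16.0049
G1 X38.0370 Y13.1745
G1 X44.8701 Y16.0049
G1 X47.7005 Y22.8380
M5
G00 X131.4995 Y77.0875
M3 S336
G1 X122.6657 Y88.7937 F3749
G1 X99.3148 Y107.1751
G1 X75.4889 Y124.3749
G1 X65.2302 Y132.5363
M5
G00 X23.1168 Y148.9728
M3 S851
G1 X47.2824 Y148.9728 F917
G1 X47.2824 Y133.7326
G1 X23.1168 Y133.7326
G1 X23.1168 Y148.9728
M5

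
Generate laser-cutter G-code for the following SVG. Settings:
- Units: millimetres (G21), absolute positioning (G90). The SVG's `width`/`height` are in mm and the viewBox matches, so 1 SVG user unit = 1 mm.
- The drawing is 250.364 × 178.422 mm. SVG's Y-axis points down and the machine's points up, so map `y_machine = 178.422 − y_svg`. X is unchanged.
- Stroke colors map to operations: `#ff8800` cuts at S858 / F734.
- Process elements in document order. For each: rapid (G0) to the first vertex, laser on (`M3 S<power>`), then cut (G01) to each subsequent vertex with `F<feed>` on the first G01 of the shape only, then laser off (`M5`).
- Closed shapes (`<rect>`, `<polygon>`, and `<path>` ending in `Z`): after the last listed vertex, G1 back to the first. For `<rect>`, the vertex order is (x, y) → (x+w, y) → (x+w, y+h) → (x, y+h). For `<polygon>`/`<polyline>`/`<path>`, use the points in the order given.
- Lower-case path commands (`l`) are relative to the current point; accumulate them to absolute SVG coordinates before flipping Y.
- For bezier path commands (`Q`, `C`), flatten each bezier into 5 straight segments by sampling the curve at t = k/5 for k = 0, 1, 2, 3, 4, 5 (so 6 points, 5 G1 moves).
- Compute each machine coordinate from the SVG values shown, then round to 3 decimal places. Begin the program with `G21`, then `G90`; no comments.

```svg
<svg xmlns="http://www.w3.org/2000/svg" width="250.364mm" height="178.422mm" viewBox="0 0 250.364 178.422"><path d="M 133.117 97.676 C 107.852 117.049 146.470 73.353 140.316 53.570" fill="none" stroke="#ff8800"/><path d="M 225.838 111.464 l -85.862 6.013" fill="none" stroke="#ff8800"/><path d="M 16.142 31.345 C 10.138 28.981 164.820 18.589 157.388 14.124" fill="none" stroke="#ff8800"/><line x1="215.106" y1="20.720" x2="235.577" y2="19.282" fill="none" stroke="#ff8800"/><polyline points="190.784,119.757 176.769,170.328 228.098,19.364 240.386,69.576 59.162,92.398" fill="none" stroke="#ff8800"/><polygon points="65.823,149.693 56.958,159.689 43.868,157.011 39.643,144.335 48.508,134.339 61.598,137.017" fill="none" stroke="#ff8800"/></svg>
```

viewBox `0 0 250.364 178.422` with mm width/height → 1 unit = 1 mm. Flip: y_m = 178.422 − y_svg.

**Shape 1** — `<path>` cubic bezier, stroke `#ff8800` → cut (S858, F734). Control points (SVG): P0=(133.117,97.676), P1=(107.852,117.049), P2=(146.470,73.353), P3=(140.316,53.570); sampled at t=k/5. Machine vertices: (133.117,80.746) → (124.755,75.995) → (126.509,82.205) → (133.164,95.201) → (139.505,110.808) → (140.316,124.852). Open path.

**Shape 2** — `<path>` line segment, stroke `#ff8800` → cut (S858, F734). Machine vertices: (225.838,66.958) → (139.976,60.945). Open path.

**Shape 3** — `<path>` cubic bezier, stroke `#ff8800` → cut (S858, F734). Control points (SVG): P0=(16.142,31.345), P1=(10.138,28.981), P2=(164.820,18.589), P3=(157.388,14.124); sampled at t=k/5. Machine vertices: (16.142,147.077) → (29.240,149.347) → (65.407,152.874) → (109.151,156.988) → (144.976,161.019) → (157.388,164.298). Open path.

**Shape 4** — `<line>` line segment, stroke `#ff8800` → cut (S858, F734). Machine vertices: (215.106,157.702) → (235.577,159.140). Open path.

**Shape 5** — `<polyline>` open polyline, stroke `#ff8800` → cut (S858, F734). Machine vertices: (190.784,58.665) → (176.769,8.094) → (228.098,159.058) → (240.386,108.846) → (59.162,86.024). Open path.

**Shape 6** — `<polygon>` regular polygon, stroke `#ff8800` → cut (S858, F734). Machine vertices: (65.823,28.729) → (56.958,18.733) → (43.868,21.411) → (39.643,34.087) → (48.508,44.083) → (61.598,41.405) → (65.823,28.729). Closed: final G1 returns to the first vertex.

G21
G90
G0 X133.117 Y80.746
M3 S858
G01 X124.755 Y75.995 F734
G01 X126.509 Y82.205
G01 X133.164 Y95.201
G01 X139.505 Y110.808
G01 X140.316 Y124.852
M5
G0 X225.838 Y66.958
M3 S858
G01 X139.976 Y60.945 F734
M5
G0 X16.142 Y147.077
M3 S858
G01 X29.240 Y149.347 F734
G01 X65.407 Y152.874
G01 X109.151 Y156.988
G01 X144.976 Y161.019
G01 X157.388 Y164.298
M5
G0 X215.106 Y157.702
M3 S858
G01 X235.577 Y159.140 F734
M5
G0 X190.784 Y58.665
M3 S858
G01 X176.769 Y8.094 F734
G01 X228.098 Y159.058
G01 X240.386 Y108.846
G01 X59.162 Y86.024
M5
G0 X65.823 Y28.729
M3 S858
G01 X56.958 Y18.733 F734
G01 X43.868 Y21.411
G01 X39.643 Y34.087
G01 X48.508 Y44.083
G01 X61.598 Y41.405
G01 X65.823 Y28.729
M5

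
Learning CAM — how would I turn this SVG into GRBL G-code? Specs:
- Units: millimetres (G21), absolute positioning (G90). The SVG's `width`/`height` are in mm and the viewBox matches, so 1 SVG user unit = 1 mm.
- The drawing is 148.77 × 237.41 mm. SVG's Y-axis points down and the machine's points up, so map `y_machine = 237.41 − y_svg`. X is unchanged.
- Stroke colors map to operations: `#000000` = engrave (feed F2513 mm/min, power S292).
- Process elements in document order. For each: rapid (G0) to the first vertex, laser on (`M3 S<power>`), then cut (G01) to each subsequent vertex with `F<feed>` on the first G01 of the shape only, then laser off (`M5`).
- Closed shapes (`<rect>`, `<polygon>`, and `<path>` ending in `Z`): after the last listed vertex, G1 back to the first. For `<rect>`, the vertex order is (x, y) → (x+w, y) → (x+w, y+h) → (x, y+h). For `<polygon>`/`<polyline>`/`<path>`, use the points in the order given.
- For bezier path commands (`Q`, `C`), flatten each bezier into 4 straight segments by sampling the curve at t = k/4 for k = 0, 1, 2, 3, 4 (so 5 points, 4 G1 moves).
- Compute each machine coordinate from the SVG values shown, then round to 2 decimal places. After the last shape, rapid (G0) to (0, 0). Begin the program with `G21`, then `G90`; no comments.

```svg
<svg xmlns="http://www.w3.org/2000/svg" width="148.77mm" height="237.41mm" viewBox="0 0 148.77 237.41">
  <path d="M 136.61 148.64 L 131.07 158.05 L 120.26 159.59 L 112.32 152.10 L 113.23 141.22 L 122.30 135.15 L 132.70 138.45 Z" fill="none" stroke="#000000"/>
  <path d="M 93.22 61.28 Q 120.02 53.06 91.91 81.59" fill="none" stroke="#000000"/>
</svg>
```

Since the viewBox matches the mm dimensions, user units are millimetres directly. The only transform is the Y-flip y_m = 237.41 − y_svg.

Shape 1 is a regular polygon drawn with `<path>`. Its stroke #000000 means engrave at S292, F2513. After flipping Y the toolpath is (136.61,88.77) → (131.07,79.36) → (120.26,77.82) → (112.32,85.31) → (113.23,96.19) → (122.30,102.26) → (132.70,98.96) → (136.61,88.77), returning to the start.

Shape 2 is a quadratic bezier drawn with `<path>`. Its stroke #000000 means engrave at S292, F2513. After flipping Y the toolpath is (93.22,176.13) → (103.19,177.94) → (106.29,175.16) → (102.53,167.79) → (91.91,155.82).

G21
G90
G0 X136.61 Y88.77
M3 S292
G01 X131.07 Y79.36 F2513
G01 X120.26 Y77.82
G01 X112.32 Y85.31
G01 X113.23 Y96.19
G01 X122.30 Y102.26
G01 X132.70 Y98.96
G01 X136.61 Y88.77
M5
G0 X93.22 Y176.13
M3 S292
G01 X103.19 Y177.94 F2513
G01 X106.29 Y175.16
G01 X102.53 Y167.79
G01 X91.91 Y155.82
M5
G0 X0.00 Y0.00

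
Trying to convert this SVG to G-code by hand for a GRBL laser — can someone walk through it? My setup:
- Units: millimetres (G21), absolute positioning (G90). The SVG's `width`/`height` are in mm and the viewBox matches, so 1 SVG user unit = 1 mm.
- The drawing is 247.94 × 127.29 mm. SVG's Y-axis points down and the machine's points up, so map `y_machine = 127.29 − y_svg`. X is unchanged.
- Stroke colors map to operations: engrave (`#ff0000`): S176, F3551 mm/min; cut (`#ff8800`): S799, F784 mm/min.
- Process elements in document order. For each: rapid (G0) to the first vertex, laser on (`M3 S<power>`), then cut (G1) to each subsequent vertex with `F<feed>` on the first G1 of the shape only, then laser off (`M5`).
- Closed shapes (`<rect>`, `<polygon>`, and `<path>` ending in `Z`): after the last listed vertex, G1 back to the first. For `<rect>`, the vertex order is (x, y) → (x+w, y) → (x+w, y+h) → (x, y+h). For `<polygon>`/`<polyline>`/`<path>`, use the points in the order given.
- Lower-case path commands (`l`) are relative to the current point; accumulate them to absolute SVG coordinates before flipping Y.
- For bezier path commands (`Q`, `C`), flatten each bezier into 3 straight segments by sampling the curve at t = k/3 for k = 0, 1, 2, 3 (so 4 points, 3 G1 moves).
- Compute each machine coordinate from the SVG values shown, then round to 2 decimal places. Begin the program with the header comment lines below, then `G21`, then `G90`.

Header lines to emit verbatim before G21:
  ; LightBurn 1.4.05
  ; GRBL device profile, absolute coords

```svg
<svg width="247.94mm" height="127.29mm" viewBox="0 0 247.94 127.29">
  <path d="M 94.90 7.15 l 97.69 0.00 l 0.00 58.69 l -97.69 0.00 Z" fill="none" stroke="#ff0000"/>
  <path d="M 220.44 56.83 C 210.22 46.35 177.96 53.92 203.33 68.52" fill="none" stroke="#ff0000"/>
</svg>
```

; LightBurn 1.4.05
; GRBL device profile, absolute coords
G21
G90
G0 X94.90 Y120.14
M3 S176
G1 X192.59 Y120.14 F3551
G1 X192.59 Y61.45
G1 X94.90 Y61.45
G1 X94.90 Y120.14
M5
G0 X220.44 Y70.46
M3 S176
G1 X205.82 Y75.33 F3551
G1 X194.22 Y70.62
G1 X203.33 Y58.77
M5

Since the viewBox matches the mm dimensions, user units are millimetres directly. The only transform is the Y-flip y_m = 127.29 − y_svg.

Shape 1 is a rectangle drawn with `<path>`. Its stroke #ff0000 means engrave at S176, F3551. After flipping Y the toolpath is (94.90,120.14) → (192.59,120.14) → (192.59,61.45) → (94.90,61.45) → (94.90,120.14), returning to the start.

Shape 2 is a cubic bezier drawn with `<path>`. Its stroke #ff0000 means engrave at S176, F3551. After flipping Y the toolpath is (220.44,70.46) → (205.82,75.33) → (194.22,70.62) → (203.33,58.77).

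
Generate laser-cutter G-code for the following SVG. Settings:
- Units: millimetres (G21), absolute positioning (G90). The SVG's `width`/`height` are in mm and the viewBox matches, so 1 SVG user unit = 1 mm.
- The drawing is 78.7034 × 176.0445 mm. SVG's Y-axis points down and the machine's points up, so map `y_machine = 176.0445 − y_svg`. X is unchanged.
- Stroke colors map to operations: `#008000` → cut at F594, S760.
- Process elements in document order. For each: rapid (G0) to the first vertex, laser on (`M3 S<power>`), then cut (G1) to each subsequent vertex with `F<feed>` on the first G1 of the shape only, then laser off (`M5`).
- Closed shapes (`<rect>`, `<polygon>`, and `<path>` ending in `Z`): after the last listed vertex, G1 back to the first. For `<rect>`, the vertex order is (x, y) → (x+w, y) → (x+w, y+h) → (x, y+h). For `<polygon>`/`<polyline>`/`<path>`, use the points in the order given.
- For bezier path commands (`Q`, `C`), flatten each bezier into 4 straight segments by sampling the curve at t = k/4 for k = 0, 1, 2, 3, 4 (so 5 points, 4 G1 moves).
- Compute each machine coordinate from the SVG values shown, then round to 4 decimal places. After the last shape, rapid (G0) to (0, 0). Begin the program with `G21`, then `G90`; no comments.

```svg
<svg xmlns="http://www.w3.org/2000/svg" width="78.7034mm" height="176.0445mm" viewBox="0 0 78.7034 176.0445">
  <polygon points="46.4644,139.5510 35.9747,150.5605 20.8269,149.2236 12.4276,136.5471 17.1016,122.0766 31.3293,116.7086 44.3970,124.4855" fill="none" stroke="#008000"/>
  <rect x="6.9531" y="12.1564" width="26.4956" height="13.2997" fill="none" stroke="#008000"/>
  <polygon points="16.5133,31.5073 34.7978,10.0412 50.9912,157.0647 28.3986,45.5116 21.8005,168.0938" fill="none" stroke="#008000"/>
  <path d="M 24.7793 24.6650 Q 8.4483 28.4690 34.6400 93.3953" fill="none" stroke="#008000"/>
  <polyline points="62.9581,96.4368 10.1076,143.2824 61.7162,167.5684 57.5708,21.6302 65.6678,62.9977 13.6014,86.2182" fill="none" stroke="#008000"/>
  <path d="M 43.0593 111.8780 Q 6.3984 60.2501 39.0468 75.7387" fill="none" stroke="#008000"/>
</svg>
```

1 u = 1 mm; y_m = 176.0445 − y.

[1] `<polygon>` regular polygon, #008000→cut S760 F594: (46.4644,36.4935) → (35.9747,25.4840) → (20.8269,26.8209) → (12.4276,39.4974) → (17.1016,53.9679) → (31.3293,59.3359) → (44.3970,51.5590) → (46.4644,36.4935) (closed)

[2] `<rect>` rectangle, #008000→cut S760 F594: (6.9531,163.8881) → (33.4487,163.8881) → (33.4487,150.5884) → (6.9531,150.5884) → (6.9531,163.8881) (closed)

[3] `<polygon>` closed polygon, #008000→cut S760 F594: (16.5133,144.5372) → (34.7978,166.0033) → (50.9912,18.9798) → (28.3986,130.5329) → (21.8005,7.9507) → (16.5133,144.5372) (closed)

[4] `<path>` quadratic bezier, #008000→cut S760 F594: (24.7793,151.3795) → (19.2715,145.6574) → (19.0790,132.2949) → (24.2018,111.2922) → (34.6400,82.6492)

[5] `<polyline>` open polyline, #008000→cut S760 F594: (62.9581,79.6077) → (10.1076,32.7621) → (61.7162,8.4761) → (57.5708,154.4143) → (65.6678,113.0468) → (13.6014,89.8263)

[6] `<path>` quadratic bezier, #008000→cut S760 F594: (43.0593,64.1665) → (29.0607,85.7857) → (23.7257,99.0153) → (27.0544,103.8553) → (39.0468,100.3058)

G21
G90
G0 X46.4644 Y36.4935
M3 S760
G1 X35.9747 Y25.4840 F594
G1 X20.8269 Y26.8209
G1 X12.4276 Y39.4974
G1 X17.1016 Y53.9679
G1 X31.3293 Y59.3359
G1 X44.3970 Y51.5590
G1 X46.4644 Y36.4935
M5
G0 X6.9531 Y163.8881
M3 S760
G1 X33.4487 Y163.8881 F594
G1 X33.4487 Y150.5884
G1 X6.9531 Y150.5884
G1 X6.9531 Y163.8881
M5
G0 X16.5133 Y144.5372
M3 S760
G1 X34.7978 Y166.0033 F594
G1 X50.9912 Y18.9798
G1 X28.3986 Y130.5329
G1 X21.8005 Y7.9507
G1 X16.5133 Y144.5372
M5
G0 X24.7793 Y151.3795
M3 S760
G1 X19.2715 Y145.6574 F594
G1 X19.0790 Y132.2949
G1 X24.2018 Y111.2922
G1 X34.6400 Y82.6492
M5
G0 X62.9581 Y79.6077
M3 S760
G1 X10.1076 Y32.7621 F594
G1 X61.7162 Y8.4761
G1 X57.5708 Y154.4143
G1 X65.6678 Y113.0468
G1 X13.6014 Y89.8263
M5
G0 X43.0593 Y64.1665
M3 S760
G1 X29.0607 Y85.7857 F594
G1 X23.7257 Y99.0153
G1 X27.0544 Y103.8553
G1 X39.0468 Y100.3058
M5
G0 X0.0000 Y0.0000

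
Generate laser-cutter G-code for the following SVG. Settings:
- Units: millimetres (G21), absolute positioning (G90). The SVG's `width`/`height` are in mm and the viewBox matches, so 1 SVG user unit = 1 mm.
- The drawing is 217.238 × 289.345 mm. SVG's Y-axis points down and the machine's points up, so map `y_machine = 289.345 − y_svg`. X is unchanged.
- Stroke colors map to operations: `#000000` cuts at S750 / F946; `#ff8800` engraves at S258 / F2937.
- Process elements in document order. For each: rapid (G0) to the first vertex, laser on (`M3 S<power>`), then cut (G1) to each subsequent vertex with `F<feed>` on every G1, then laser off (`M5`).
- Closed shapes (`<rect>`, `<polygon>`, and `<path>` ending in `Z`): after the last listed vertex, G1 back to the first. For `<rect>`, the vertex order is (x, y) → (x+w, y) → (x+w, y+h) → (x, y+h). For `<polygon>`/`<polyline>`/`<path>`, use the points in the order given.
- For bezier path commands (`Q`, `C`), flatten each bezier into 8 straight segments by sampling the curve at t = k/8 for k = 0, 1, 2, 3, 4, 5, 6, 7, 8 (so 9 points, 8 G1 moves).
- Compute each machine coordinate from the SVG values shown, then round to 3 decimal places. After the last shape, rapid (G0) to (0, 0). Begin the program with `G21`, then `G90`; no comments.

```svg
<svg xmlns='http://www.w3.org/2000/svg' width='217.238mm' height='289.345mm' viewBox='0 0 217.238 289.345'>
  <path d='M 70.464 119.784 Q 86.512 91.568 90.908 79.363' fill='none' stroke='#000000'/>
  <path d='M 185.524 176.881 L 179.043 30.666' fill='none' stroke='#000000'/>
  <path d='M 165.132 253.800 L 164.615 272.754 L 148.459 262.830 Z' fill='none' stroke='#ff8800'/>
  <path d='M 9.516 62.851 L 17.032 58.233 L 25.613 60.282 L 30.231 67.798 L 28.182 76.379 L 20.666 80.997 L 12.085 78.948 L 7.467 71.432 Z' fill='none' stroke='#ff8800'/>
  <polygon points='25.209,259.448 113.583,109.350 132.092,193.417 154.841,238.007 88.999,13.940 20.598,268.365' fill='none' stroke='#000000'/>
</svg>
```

G21
G90
G0 X70.464 Y169.561
M3 S750
G1 X74.294 Y176.365 F946
G1 X77.760 Y182.668 F946
G1 X80.861 Y188.471 F946
G1 X83.599 Y193.774 F946
G1 X85.972 Y198.577 F946
G1 X87.982 Y202.879 F946
G1 X89.627 Y206.681 F946
G1 X90.908 Y209.982 F946
M5
G0 X185.524 Y112.464
M3 S750
G1 X179.043 Y258.679 F946
M5
G0 X165.132 Y35.545
M3 S258
G1 X164.615 Y16.591 F2937
G1 X148.459 Y26.515 F2937
G1 X165.132 Y35.545 F2937
M5
G0 X9.516 Y226.494
M3 S258
G1 X17.032 Y231.112 F2937
G1 X25.613 Y229.063 F2937
G1 X30.231 Y221.547 F2937
G1 X28.182 Y212.966 F2937
G1 X20.666 Y208.348 F2937
G1 X12.085 Y210.397 F2937
G1 X7.467 Y217.913 F2937
G1 X9.516 Y226.494 F2937
M5
G0 X25.209 Y29.897
M3 S750
G1 X113.583 Y179.995 F946
G1 X132.092 Y95.928 F946
G1 X154.841 Y51.338 F946
G1 X88.999 Y275.405 F946
G1 X20.598 Y20.980 F946
G1 X25.209 Y29.897 F946
M5
G0 X0.000 Y0.000

viewBox `0 0 217.238 289.345` with mm width/height → 1 unit = 1 mm. Flip: y_m = 289.345 − y_svg.

**Shape 1** — `<path>` quadratic bezier, stroke `#000000` → cut (S750, F946). Control points (SVG): P0=(70.464,119.784), P1=(86.512,91.568), P2=(90.908,79.363); sampled at t=k/8. Machine vertices: (70.464,169.561) → (74.294,176.365) → (77.760,182.668) → (80.861,188.471) → (83.599,193.774) → (85.972,198.577) → (87.982,202.879) → (89.627,206.681) → (90.908,209.982). Open path.

**Shape 2** — `<path>` line segment, stroke `#000000` → cut (S750, F946). Machine vertices: (185.524,112.464) → (179.043,258.679). Open path.

**Shape 3** — `<path>` regular polygon, stroke `#ff8800` → engrave (S258, F2937). Machine vertices: (165.132,35.545) → (164.615,16.591) → (148.459,26.515) → (165.132,35.545). Closed: final G1 returns to the first vertex.

**Shape 4** — `<path>` regular polygon, stroke `#ff8800` → engrave (S258, F2937). Machine vertices: (9.516,226.494) → (17.032,231.112) → (25.613,229.063) → (30.231,221.547) → (28.182,212.966) → (20.666,208.348) → (12.085,210.397) → (7.467,217.913) → (9.516,226.494). Closed: final G1 returns to the first vertex.

**Shape 5** — `<polygon>` closed polygon, stroke `#000000` → cut (S750, F946). Machine vertices: (25.209,29.897) → (113.583,179.995) → (132.092,95.928) → (154.841,51.338) → (88.999,275.405) → (20.598,20.980) → (25.209,29.897). Closed: final G1 returns to the first vertex.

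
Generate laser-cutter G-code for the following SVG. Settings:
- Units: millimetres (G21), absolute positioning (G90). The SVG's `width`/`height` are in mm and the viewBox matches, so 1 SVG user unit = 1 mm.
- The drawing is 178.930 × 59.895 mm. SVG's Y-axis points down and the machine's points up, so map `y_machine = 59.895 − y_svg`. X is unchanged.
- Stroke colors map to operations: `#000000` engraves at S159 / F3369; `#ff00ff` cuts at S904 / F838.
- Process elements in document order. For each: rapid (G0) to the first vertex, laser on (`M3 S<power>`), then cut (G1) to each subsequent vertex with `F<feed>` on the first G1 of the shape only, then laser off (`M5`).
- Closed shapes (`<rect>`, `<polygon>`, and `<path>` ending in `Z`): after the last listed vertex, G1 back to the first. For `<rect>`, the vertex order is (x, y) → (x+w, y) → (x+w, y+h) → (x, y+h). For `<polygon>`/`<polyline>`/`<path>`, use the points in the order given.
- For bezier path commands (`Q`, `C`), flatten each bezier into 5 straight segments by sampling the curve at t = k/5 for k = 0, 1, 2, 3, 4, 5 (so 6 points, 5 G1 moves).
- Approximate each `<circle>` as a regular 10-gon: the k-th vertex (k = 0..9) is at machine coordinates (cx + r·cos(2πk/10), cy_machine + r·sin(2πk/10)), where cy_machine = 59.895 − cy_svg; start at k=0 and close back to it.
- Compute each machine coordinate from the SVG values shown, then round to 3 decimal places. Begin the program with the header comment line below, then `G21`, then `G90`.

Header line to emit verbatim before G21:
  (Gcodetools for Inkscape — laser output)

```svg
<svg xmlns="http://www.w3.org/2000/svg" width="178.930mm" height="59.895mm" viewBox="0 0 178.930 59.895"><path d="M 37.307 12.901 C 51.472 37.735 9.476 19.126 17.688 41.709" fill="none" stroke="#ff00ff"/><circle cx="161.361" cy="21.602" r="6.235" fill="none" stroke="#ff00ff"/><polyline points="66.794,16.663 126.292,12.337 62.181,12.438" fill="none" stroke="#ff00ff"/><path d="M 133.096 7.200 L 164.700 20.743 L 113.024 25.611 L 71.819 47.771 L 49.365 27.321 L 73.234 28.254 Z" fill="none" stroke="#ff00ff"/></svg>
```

Since the viewBox matches the mm dimensions, user units are millimetres directly. The only transform is the Y-flip y_m = 59.895 − y_svg.

Shape 1 is a cubic bezier drawn with `<path>`. Its stroke #ff00ff means cut at S904, F838. After flipping Y the toolpath is (37.307,46.994) → (39.918,36.630) → (34.155,32.629) → (25.126,30.930) → (17.935,27.470) → (17.688,18.186).

Shape 2 is a circle drawn with `<circle>`. Its stroke #ff00ff means cut at S904, F838. After flipping Y the toolpath is (167.596,38.293) → (166.405,41.958) → (163.288,44.223) → (159.434,44.223) → (156.317,41.958) → (155.126,38.293) → (156.317,34.628) → (159.434,32.363) → (163.288,32.363) → (166.405,34.628) → (167.596,38.293), returning to the start.

Shape 3 is a open polyline drawn with `<polyline>`. Its stroke #ff00ff means cut at S904, F838. After flipping Y the toolpath is (66.794,43.232) → (126.292,47.558) → (62.181,47.457).

Shape 4 is a closed polygon drawn with `<path>`. Its stroke #ff00ff means cut at S904, F838. After flipping Y the toolpath is (133.096,52.695) → (164.700,39.152) → (113.024,34.284) → (71.819,12.124) → (49.365,32.574) → (73.234,31.641) → (133.096,52.695), returning to the start.

(Gcodetools for Inkscape — laser output)
G21
G90
G0 X37.307 Y46.994
M3 S904
G1 X39.918 Y36.630 F838
G1 X34.155 Y32.629
G1 X25.126 Y30.930
G1 X17.935 Y27.470
G1 X17.688 Y18.186
M5
G0 X167.596 Y38.293
M3 S904
G1 X166.405 Y41.958 F838
G1 X163.288 Y44.223
G1 X159.434 Y44.223
G1 X156.317 Y41.958
G1 X155.126 Y38.293
G1 X156.317 Y34.628
G1 X159.434 Y32.363
G1 X163.288 Y32.363
G1 X166.405 Y34.628
G1 X167.596 Y38.293
M5
G0 X66.794 Y43.232
M3 S904
G1 X126.292 Y47.558 F838
G1 X62.181 Y47.457
M5
G0 X133.096 Y52.695
M3 S904
G1 X164.700 Y39.152 F838
G1 X113.024 Y34.284
G1 X71.819 Y12.124
G1 X49.365 Y32.574
G1 X73.234 Y31.641
G1 X133.096 Y52.695
M5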